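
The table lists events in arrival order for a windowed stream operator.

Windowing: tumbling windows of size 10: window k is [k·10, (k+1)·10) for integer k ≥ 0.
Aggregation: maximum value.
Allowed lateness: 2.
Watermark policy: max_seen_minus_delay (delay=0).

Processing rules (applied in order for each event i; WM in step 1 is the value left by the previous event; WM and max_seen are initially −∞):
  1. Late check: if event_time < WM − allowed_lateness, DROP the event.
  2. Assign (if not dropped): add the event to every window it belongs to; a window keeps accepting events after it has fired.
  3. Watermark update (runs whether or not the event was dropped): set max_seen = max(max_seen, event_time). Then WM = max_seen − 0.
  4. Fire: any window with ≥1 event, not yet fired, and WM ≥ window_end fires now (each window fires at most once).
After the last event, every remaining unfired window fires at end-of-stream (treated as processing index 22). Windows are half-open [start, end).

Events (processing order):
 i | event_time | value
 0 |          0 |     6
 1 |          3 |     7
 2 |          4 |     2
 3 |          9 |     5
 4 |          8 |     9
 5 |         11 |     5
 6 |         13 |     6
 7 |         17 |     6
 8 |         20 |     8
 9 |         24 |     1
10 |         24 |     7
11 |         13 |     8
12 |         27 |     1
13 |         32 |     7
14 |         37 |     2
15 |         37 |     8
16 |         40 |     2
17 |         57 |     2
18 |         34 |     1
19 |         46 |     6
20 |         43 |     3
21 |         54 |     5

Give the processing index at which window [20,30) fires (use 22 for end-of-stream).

13

i=0 t=0 v=6: → [0,10); WM=0
i=1 t=3 v=7: → [0,10); WM=3
i=2 t=4 v=2: → [0,10); WM=4
i=3 t=9 v=5: → [0,10); WM=9
i=4 t=8 v=9: → [0,10); WM=9
i=5 t=11 v=5: → [10,20); WM=11; [0,10) fires=9
i=6 t=13 v=6: → [10,20); WM=13
i=7 t=17 v=6: → [10,20); WM=17
i=8 t=20 v=8: → [20,30); WM=20; [10,20) fires=6
i=9 t=24 v=1: → [20,30); WM=24
i=10 t=24 v=7: → [20,30); WM=24
i=11 t=13 v=8: DROP (t<24-2); WM=24
i=12 t=27 v=1: → [20,30); WM=27
i=13 t=32 v=7: → [30,40); WM=32; [20,30) fires=8
i=14 t=37 v=2: → [30,40); WM=37
i=15 t=37 v=8: → [30,40); WM=37
i=16 t=40 v=2: → [40,50); WM=40; [30,40) fires=8
i=17 t=57 v=2: → [50,60); WM=57; [40,50) fires=2
i=18 t=34 v=1: DROP (t<57-2); WM=57
i=19 t=46 v=6: DROP (t<57-2); WM=57
i=20 t=43 v=3: DROP (t<57-2); WM=57
i=21 t=54 v=5: DROP (t<57-2); WM=57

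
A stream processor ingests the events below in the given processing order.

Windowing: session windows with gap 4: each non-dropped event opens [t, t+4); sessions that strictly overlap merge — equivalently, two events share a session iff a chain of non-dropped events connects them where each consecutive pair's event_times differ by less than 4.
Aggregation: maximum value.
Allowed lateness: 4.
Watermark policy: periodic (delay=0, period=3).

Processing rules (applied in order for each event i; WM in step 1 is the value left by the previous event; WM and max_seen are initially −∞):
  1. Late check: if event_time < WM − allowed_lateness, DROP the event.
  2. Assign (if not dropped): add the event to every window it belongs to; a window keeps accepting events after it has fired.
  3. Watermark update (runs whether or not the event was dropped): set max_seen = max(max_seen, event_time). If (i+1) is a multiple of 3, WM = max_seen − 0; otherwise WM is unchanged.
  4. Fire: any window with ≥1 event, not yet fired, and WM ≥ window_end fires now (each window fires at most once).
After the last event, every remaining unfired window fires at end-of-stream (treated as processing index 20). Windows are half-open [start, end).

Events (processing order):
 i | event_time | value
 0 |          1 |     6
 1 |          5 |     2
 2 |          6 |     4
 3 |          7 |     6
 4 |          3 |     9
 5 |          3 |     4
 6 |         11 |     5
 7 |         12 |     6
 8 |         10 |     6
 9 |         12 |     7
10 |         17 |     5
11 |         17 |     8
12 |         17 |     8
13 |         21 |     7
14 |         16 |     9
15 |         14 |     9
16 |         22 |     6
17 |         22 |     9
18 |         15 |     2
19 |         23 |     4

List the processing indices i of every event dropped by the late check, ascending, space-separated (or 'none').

15 18

i=0 t=1 v=6: → [1,5); WM=−∞
i=1 t=5 v=2: → [5,9); WM=−∞
i=2 t=6 v=4: → [5,10); WM=6
i=3 t=7 v=6: → [5,11); WM=6
i=4 t=3 v=9: → [1,11); WM=6
i=5 t=3 v=4: → [1,11); WM=7
i=6 t=11 v=5: → [11,15); WM=7
i=7 t=12 v=6: → [11,16); WM=7
i=8 t=10 v=6: → [1,16); WM=12
i=9 t=12 v=7: → [1,16); WM=12
i=10 t=17 v=5: → [17,21); WM=12
i=11 t=17 v=8: → [17,21); WM=17
i=12 t=17 v=8: → [17,21); WM=17
i=13 t=21 v=7: → [21,25); WM=17
i=14 t=16 v=9: → [16,21); WM=21
i=15 t=14 v=9: DROP (t<21-4); WM=21
i=16 t=22 v=6: → [21,26); WM=21
i=17 t=22 v=9: → [21,26); WM=22
i=18 t=15 v=2: DROP (t<22-4); WM=22
i=19 t=23 v=4: → [21,27); WM=22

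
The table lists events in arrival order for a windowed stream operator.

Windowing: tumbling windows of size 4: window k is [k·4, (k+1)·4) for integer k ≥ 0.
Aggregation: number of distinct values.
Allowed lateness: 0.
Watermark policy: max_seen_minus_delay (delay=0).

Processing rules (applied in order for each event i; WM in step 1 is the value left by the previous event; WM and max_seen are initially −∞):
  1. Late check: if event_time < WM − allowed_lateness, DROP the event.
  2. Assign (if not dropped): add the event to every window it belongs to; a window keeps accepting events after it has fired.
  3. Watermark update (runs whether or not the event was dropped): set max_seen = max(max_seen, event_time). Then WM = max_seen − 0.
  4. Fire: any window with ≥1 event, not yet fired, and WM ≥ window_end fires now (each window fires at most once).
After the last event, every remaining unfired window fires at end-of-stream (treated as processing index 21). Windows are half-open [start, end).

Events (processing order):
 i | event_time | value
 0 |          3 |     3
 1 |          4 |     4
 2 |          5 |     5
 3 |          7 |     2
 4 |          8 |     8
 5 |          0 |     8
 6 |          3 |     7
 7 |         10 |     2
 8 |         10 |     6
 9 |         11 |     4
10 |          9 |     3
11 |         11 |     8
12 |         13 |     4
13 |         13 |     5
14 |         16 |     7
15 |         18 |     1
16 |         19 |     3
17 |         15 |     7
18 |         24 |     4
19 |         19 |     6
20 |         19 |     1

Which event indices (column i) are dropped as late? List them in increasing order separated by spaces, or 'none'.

5 6 10 17 19 20

i=0 t=3 v=3: → [0,4); WM=3
i=1 t=4 v=4: → [4,8); WM=4; [0,4) fires=1
i=2 t=5 v=5: → [4,8); WM=5
i=3 t=7 v=2: → [4,8); WM=7
i=4 t=8 v=8: → [8,12); WM=8; [4,8) fires=3
i=5 t=0 v=8: DROP (t<8-0); WM=8
i=6 t=3 v=7: DROP (t<8-0); WM=8
i=7 t=10 v=2: → [8,12); WM=10
i=8 t=10 v=6: → [8,12); WM=10
i=9 t=11 v=4: → [8,12); WM=11
i=10 t=9 v=3: DROP (t<11-0); WM=11
i=11 t=11 v=8: → [8,12); WM=11
i=12 t=13 v=4: → [12,16); WM=13; [8,12) fires=4
i=13 t=13 v=5: → [12,16); WM=13
i=14 t=16 v=7: → [16,20); WM=16; [12,16) fires=2
i=15 t=18 v=1: → [16,20); WM=18
i=16 t=19 v=3: → [16,20); WM=19
i=17 t=15 v=7: DROP (t<19-0); WM=19
i=18 t=24 v=4: → [24,28); WM=24; [16,20) fires=3
i=19 t=19 v=6: DROP (t<24-0); WM=24
i=20 t=19 v=1: DROP (t<24-0); WM=24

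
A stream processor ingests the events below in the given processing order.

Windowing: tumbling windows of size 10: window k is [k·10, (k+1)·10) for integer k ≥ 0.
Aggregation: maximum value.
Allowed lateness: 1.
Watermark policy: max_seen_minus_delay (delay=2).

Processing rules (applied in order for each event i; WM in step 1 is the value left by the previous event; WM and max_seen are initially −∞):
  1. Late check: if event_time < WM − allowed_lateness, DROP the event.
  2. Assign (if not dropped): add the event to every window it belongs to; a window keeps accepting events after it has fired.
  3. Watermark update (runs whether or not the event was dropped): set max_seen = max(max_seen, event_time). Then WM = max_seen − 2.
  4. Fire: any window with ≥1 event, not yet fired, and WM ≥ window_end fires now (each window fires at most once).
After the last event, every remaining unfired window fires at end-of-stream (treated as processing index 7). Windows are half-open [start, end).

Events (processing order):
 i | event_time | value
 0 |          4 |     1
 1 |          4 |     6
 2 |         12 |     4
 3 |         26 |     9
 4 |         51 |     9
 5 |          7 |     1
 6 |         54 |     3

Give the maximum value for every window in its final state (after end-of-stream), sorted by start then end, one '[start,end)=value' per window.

[0,10)=6 [10,20)=4 [20,30)=9 [50,60)=9

i=0 t=4 v=1: → [0,10); WM=2
i=1 t=4 v=6: → [0,10); WM=2
i=2 t=12 v=4: → [10,20); WM=10; [0,10) fires=6
i=3 t=26 v=9: → [20,30); WM=24; [10,20) fires=4
i=4 t=51 v=9: → [50,60); WM=49; [20,30) fires=9
i=5 t=7 v=1: DROP (t<49-1); WM=49
i=6 t=54 v=3: → [50,60); WM=52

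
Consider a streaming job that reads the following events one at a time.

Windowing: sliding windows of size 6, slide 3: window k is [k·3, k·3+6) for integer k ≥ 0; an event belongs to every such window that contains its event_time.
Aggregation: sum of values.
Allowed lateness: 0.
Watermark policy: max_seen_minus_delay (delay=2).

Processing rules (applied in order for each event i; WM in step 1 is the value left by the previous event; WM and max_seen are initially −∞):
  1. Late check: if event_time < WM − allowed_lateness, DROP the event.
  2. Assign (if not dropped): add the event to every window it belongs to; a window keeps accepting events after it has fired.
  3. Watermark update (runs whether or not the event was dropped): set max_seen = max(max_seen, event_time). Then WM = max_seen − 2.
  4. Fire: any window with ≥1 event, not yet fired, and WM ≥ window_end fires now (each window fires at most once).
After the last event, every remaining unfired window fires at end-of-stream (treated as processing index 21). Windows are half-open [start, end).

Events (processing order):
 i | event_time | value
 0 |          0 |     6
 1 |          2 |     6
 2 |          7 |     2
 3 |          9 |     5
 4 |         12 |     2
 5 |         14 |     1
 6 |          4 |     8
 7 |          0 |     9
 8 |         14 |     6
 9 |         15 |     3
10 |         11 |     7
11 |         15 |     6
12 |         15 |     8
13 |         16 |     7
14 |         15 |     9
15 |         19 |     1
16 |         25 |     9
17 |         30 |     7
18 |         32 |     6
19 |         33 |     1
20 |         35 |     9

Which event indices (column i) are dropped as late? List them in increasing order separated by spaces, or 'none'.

i=0 t=0 v=6: → [0,6); WM=-2
i=1 t=2 v=6: → [0,6); WM=0
i=2 t=7 v=2: → [6,12),[3,9); WM=5
i=3 t=9 v=5: → [9,15),[6,12); WM=7; [0,6) fires=12
i=4 t=12 v=2: → [12,18),[9,15); WM=10; [3,9) fires=2
i=5 t=14 v=1: → [12,18),[9,15); WM=12; [6,12) fires=7
i=6 t=4 v=8: DROP (t<12-0); WM=12
i=7 t=0 v=9: DROP (t<12-0); WM=12
i=8 t=14 v=6: → [12,18),[9,15); WM=12
i=9 t=15 v=3: → [15,21),[12,18); WM=13
i=10 t=11 v=7: DROP (t<13-0); WM=13
i=11 t=15 v=6: → [15,21),[12,18); WM=13
i=12 t=15 v=8: → [15,21),[12,18); WM=13
i=13 t=16 v=7: → [15,21),[12,18); WM=14
i=14 t=15 v=9: → [15,21),[12,18); WM=14
i=15 t=19 v=1: → [18,24),[15,21); WM=17; [9,15) fires=14
i=16 t=25 v=9: → [24,30),[21,27); WM=23; [12,18) fires=42 [15,21) fires=34
i=17 t=30 v=7: → [30,36),[27,33); WM=28; [18,24) fires=1 [21,27) fires=9
i=18 t=32 v=6: → [30,36),[27,33); WM=30; [24,30) fires=9
i=19 t=33 v=1: → [33,39),[30,36); WM=31
i=20 t=35 v=9: → [33,39),[30,36); WM=33; [27,33) fires=13

6 7 10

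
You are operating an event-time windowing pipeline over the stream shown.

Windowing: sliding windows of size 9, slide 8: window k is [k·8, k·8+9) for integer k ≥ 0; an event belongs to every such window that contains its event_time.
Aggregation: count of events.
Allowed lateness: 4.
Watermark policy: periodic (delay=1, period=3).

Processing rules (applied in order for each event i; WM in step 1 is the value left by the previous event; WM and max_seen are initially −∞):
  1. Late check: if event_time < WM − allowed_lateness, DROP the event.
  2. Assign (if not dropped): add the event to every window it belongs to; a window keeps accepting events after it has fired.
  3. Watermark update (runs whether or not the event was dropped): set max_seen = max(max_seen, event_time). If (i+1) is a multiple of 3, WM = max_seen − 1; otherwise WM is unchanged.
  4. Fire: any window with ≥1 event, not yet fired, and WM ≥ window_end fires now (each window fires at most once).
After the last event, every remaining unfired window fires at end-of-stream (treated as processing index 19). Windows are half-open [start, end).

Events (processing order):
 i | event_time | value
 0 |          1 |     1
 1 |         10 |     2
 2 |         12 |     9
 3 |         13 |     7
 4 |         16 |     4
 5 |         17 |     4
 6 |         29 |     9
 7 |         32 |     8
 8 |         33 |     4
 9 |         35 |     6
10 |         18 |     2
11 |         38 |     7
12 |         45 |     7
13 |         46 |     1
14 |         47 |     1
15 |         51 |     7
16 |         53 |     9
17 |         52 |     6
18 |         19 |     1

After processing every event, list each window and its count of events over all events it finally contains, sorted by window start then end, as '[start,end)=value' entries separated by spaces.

[0,9)=1 [8,17)=4 [16,25)=2 [24,33)=2 [32,41)=4 [40,49)=3 [48,57)=3

i=0 t=1 v=1: → [0,9); WM=−∞
i=1 t=10 v=2: → [8,17); WM=−∞
i=2 t=12 v=9: → [8,17); WM=11; [0,9) fires=1
i=3 t=13 v=7: → [8,17); WM=11
i=4 t=16 v=4: → [16,25),[8,17); WM=11
i=5 t=17 v=4: → [16,25); WM=16
i=6 t=29 v=9: → [24,33); WM=16
i=7 t=32 v=8: → [32,41),[24,33); WM=16
i=8 t=33 v=4: → [32,41); WM=32; [8,17) fires=4 [16,25) fires=2
i=9 t=35 v=6: → [32,41); WM=32
i=10 t=18 v=2: DROP (t<32-4); WM=32
i=11 t=38 v=7: → [32,41); WM=37; [24,33) fires=2
i=12 t=45 v=7: → [40,49); WM=37
i=13 t=46 v=1: → [40,49); WM=37
i=14 t=47 v=1: → [40,49); WM=46; [32,41) fires=4
i=15 t=51 v=7: → [48,57); WM=46
i=16 t=53 v=9: → [48,57); WM=46
i=17 t=52 v=6: → [48,57); WM=52; [40,49) fires=3
i=18 t=19 v=1: DROP (t<52-4); WM=52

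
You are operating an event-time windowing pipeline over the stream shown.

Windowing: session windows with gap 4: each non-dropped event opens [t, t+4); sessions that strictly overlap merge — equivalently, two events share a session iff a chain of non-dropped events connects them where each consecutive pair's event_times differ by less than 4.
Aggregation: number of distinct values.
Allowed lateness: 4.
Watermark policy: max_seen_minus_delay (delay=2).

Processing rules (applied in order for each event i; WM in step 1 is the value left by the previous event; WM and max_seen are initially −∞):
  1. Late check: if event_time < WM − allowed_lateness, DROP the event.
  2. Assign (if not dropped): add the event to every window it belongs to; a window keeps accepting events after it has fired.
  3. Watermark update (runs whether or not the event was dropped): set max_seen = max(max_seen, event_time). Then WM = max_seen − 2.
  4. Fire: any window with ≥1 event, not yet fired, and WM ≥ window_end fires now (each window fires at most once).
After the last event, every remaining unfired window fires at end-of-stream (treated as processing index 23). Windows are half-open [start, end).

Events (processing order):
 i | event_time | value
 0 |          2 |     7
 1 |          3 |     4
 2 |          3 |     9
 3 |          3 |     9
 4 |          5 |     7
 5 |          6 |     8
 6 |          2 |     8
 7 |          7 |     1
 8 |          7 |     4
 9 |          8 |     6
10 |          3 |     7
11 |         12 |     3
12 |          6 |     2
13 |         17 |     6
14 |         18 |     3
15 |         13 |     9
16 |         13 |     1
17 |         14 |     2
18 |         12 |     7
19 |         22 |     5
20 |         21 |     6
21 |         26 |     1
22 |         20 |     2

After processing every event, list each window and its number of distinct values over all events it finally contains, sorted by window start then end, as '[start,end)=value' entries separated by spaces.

i=0 t=2 v=7: → [2,6); WM=0
i=1 t=3 v=4: → [2,7); WM=1
i=2 t=3 v=9: → [2,7); WM=1
i=3 t=3 v=9: → [2,7); WM=1
i=4 t=5 v=7: → [2,9); WM=3
i=5 t=6 v=8: → [2,10); WM=4
i=6 t=2 v=8: → [2,10); WM=4
i=7 t=7 v=1: → [2,11); WM=5
i=8 t=7 v=4: → [2,11); WM=5
i=9 t=8 v=6: → [2,12); WM=6
i=10 t=3 v=7: → [2,12); WM=6
i=11 t=12 v=3: → [12,16); WM=10
i=12 t=6 v=2: → [2,12); WM=10
i=13 t=17 v=6: → [17,21); WM=15
i=14 t=18 v=3: → [17,22); WM=16
i=15 t=13 v=9: → [12,17); WM=16
i=16 t=13 v=1: → [12,17); WM=16
i=17 t=14 v=2: → [12,22); WM=16
i=18 t=12 v=7: → [12,22); WM=16
i=19 t=22 v=5: → [22,26); WM=20
i=20 t=21 v=6: → [12,26); WM=20
i=21 t=26 v=1: → [26,30); WM=24
i=22 t=20 v=2: → [12,26); WM=24

[2,12)=7 [12,26)=7 [26,30)=1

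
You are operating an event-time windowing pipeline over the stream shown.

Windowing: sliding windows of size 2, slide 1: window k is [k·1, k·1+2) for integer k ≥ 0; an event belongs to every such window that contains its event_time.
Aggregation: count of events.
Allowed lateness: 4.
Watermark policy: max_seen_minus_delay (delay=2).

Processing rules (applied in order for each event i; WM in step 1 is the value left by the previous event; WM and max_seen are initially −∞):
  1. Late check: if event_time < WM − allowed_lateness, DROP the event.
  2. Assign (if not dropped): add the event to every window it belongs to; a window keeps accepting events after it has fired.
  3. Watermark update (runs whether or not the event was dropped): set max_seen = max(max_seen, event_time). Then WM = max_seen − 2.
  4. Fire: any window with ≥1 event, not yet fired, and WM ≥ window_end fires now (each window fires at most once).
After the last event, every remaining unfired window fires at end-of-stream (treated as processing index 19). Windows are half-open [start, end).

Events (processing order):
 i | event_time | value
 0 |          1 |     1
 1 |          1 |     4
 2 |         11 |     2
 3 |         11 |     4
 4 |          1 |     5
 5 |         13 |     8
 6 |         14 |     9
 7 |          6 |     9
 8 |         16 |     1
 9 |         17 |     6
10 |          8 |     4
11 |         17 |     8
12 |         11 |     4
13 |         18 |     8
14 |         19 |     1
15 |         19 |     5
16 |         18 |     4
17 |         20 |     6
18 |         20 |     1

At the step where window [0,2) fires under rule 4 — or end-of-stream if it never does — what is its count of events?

2

i=0 t=1 v=1: → [1,3),[0,2); WM=-1
i=1 t=1 v=4: → [1,3),[0,2); WM=-1
i=2 t=11 v=2: → [11,13),[10,12); WM=9; [0,2) fires=2 [1,3) fires=2
i=3 t=11 v=4: → [11,13),[10,12); WM=9
i=4 t=1 v=5: DROP (t<9-4); WM=9
i=5 t=13 v=8: → [13,15),[12,14); WM=11
i=6 t=14 v=9: → [14,16),[13,15); WM=12; [10,12) fires=2
i=7 t=6 v=9: DROP (t<12-4); WM=12
i=8 t=16 v=1: → [16,18),[15,17); WM=14; [11,13) fires=2 [12,14) fires=1
i=9 t=17 v=6: → [17,19),[16,18); WM=15; [13,15) fires=2
i=10 t=8 v=4: DROP (t<15-4); WM=15
i=11 t=17 v=8: → [17,19),[16,18); WM=15
i=12 t=11 v=4: → [11,13),[10,12); WM=15
i=13 t=18 v=8: → [18,20),[17,19); WM=16; [14,16) fires=1
i=14 t=19 v=1: → [19,21),[18,20); WM=17; [15,17) fires=1
i=15 t=19 v=5: → [19,21),[18,20); WM=17
i=16 t=18 v=4: → [18,20),[17,19); WM=17
i=17 t=20 v=6: → [20,22),[19,21); WM=18; [16,18) fires=3
i=18 t=20 v=1: → [20,22),[19,21); WM=18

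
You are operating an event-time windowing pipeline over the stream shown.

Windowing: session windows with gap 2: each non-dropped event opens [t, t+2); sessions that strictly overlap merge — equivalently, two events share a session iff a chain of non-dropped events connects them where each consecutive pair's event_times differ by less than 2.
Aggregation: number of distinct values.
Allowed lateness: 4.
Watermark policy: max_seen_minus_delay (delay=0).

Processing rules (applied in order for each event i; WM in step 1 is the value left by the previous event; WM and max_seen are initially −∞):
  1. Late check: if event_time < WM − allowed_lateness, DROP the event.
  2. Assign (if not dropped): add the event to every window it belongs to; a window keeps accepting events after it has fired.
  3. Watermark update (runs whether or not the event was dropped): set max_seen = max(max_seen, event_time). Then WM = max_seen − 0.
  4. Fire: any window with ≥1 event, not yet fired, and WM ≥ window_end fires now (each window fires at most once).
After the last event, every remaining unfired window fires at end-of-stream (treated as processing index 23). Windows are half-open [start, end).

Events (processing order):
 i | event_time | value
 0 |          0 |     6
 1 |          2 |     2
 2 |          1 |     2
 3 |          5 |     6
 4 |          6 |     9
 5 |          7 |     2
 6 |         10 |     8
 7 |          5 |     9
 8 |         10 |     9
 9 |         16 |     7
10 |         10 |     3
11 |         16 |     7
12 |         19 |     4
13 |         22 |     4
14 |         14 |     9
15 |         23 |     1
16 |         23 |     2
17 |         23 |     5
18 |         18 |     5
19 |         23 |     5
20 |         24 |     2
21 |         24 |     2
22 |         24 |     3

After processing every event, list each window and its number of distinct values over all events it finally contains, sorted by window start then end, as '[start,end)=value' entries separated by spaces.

i=0 t=0 v=6: → [0,2); WM=0
i=1 t=2 v=2: → [2,4); WM=2
i=2 t=1 v=2: → [0,4); WM=2
i=3 t=5 v=6: → [5,7); WM=5
i=4 t=6 v=9: → [5,8); WM=6
i=5 t=7 v=2: → [5,9); WM=7
i=6 t=10 v=8: → [10,12); WM=10
i=7 t=5 v=9: DROP (t<10-4); WM=10
i=8 t=10 v=9: → [10,12); WM=10
i=9 t=16 v=7: → [16,18); WM=16
i=10 t=10 v=3: DROP (t<16-4); WM=16
i=11 t=16 v=7: → [16,18); WM=16
i=12 t=19 v=4: → [19,21); WM=19
i=13 t=22 v=4: → [22,24); WM=22
i=14 t=14 v=9: DROP (t<22-4); WM=22
i=15 t=23 v=1: → [22,25); WM=23
i=16 t=23 v=2: → [22,25); WM=23
i=17 t=23 v=5: → [22,25); WM=23
i=18 t=18 v=5: DROP (t<23-4); WM=23
i=19 t=23 v=5: → [22,25); WM=23
i=20 t=24 v=2: → [22,26); WM=24
i=21 t=24 v=2: → [22,26); WM=24
i=22 t=24 v=3: → [22,26); WM=24

[0,4)=2 [5,9)=3 [10,12)=2 [16,18)=1 [19,21)=1 [22,26)=5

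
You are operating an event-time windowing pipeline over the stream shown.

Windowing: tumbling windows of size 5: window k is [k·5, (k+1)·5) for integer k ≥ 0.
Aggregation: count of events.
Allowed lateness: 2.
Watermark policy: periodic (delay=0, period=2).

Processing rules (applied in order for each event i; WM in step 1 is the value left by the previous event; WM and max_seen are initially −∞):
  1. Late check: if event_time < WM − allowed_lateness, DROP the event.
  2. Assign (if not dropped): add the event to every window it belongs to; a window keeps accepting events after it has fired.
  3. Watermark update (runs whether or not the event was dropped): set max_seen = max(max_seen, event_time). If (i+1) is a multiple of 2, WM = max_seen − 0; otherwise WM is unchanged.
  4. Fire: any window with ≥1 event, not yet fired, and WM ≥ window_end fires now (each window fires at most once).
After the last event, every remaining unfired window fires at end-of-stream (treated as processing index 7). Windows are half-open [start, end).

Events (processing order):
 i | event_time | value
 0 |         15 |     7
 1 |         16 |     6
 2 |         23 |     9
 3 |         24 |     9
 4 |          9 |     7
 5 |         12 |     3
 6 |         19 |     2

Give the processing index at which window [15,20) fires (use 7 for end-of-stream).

i=0 t=15 v=7: → [15,20); WM=−∞
i=1 t=16 v=6: → [15,20); WM=16
i=2 t=23 v=9: → [20,25); WM=16
i=3 t=24 v=9: → [20,25); WM=24; [15,20) fires=2
i=4 t=9 v=7: DROP (t<24-2); WM=24
i=5 t=12 v=3: DROP (t<24-2); WM=24
i=6 t=19 v=2: DROP (t<24-2); WM=24

3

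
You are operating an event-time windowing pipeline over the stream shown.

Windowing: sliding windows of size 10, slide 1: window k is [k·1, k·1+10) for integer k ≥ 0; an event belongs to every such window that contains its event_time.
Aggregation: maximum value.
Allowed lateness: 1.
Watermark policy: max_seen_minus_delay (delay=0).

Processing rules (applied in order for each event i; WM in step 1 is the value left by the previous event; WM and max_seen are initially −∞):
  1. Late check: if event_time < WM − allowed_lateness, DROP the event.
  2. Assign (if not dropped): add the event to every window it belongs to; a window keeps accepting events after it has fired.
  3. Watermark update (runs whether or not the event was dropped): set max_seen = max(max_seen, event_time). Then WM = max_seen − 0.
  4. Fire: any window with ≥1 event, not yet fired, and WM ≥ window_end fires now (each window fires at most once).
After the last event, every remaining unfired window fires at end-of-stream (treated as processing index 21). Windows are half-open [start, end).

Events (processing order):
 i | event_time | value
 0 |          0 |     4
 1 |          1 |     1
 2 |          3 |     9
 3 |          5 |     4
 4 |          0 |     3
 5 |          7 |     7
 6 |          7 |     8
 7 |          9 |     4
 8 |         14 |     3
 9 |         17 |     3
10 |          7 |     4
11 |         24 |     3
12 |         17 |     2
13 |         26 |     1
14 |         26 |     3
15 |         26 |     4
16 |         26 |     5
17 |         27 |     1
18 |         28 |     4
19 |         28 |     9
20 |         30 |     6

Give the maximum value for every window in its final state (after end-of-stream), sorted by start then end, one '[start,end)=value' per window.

[0,10)=9 [1,11)=9 [2,12)=9 [3,13)=9 [4,14)=8 [5,15)=8 [6,16)=8 [7,17)=8 [8,18)=4 [9,19)=4 [10,20)=3 [11,21)=3 [12,22)=3 [13,23)=3 [14,24)=3 [15,25)=3 [16,26)=3 [17,27)=5 [18,28)=5 [19,29)=9 [20,30)=9 [21,31)=9 [22,32)=9 [23,33)=9 [24,34)=9 [25,35)=9 [26,36)=9 [27,37)=9 [28,38)=9 [29,39)=6 [30,40)=6

i=0 t=0 v=4: → [0,10); WM=0
i=1 t=1 v=1: → [1,11),[0,10); WM=1
i=2 t=3 v=9: → [3,13),[2,12),[1,11),[0,10); WM=3
i=3 t=5 v=4: → [5,15),[4,14),[3,13),[2,12),[1,11),[0,10); WM=5
i=4 t=0 v=3: DROP (t<5-1); WM=5
i=5 t=7 v=7: → [7,17),[6,16),[5,15),[4,14),[3,13),[2,12),[1,11),[0,10); WM=7
i=6 t=7 v=8: → [7,17),[6,16),[5,15),[4,14),[3,13),[2,12),[1,11),[0,10); WM=7
i=7 t=9 v=4: → [9,19),[8,18),[7,17),[6,16),[5,15),[4,14),[3,13),[2,12),[1,11),[0,10); WM=9
i=8 t=14 v=3: → [14,24),[13,23),[12,22),[11,21),[10,20),[9,19),[8,18),[7,17),[6,16),[5,15); WM=14; [0,10) fires=9 [1,11) fires=9 [2,12) fires=9 [3,13) fires=9 [4,14) fires=8
i=9 t=17 v=3: → [17,27),[16,26),[15,25),[14,24),[13,23),[12,22),[11,21),[10,20),[9,19),[8,18); WM=17; [5,15) fires=8 [6,16) fires=8 [7,17) fires=8
i=10 t=7 v=4: DROP (t<17-1); WM=17
i=11 t=24 v=3: → [24,34),[23,33),[22,32),[21,31),[20,30),[19,29),[18,28),[17,27),[16,26),[15,25); WM=24; [8,18) fires=4 [9,19) fires=4 [10,20) fires=3 [11,21) fires=3 [12,22) fires=3 [13,23) fires=3 [14,24) fires=3
i=12 t=17 v=2: DROP (t<24-1); WM=24
i=13 t=26 v=1: → [26,36),[25,35),[24,34),[23,33),[22,32),[21,31),[20,30),[19,29),[18,28),[17,27); WM=26; [15,25) fires=3 [16,26) fires=3
i=14 t=26 v=3: → [26,36),[25,35),[24,34),[23,33),[22,32),[21,31),[20,30),[19,29),[18,28),[17,27); WM=26
i=15 t=26 v=4: → [26,36),[25,35),[24,34),[23,33),[22,32),[21,31),[20,30),[19,29),[18,28),[17,27); WM=26
i=16 t=26 v=5: → [26,36),[25,35),[24,34),[23,33),[22,32),[21,31),[20,30),[19,29),[18,28),[17,27); WM=26
i=17 t=27 v=1: → [27,37),[26,36),[25,35),[24,34),[23,33),[22,32),[21,31),[20,30),[19,29),[18,28); WM=27; [17,27) fires=5
i=18 t=28 v=4: → [28,38),[27,37),[26,36),[25,35),[24,34),[23,33),[22,32),[21,31),[20,30),[19,29); WM=28; [18,28) fires=5
i=19 t=28 v=9: → [28,38),[27,37),[26,36),[25,35),[24,34),[23,33),[22,32),[21,31),[20,30),[19,29); WM=28
i=20 t=30 v=6: → [30,40),[29,39),[28,38),[27,37),[26,36),[25,35),[24,34),[23,33),[22,32),[21,31); WM=30; [19,29) fires=9 [20,30) fires=9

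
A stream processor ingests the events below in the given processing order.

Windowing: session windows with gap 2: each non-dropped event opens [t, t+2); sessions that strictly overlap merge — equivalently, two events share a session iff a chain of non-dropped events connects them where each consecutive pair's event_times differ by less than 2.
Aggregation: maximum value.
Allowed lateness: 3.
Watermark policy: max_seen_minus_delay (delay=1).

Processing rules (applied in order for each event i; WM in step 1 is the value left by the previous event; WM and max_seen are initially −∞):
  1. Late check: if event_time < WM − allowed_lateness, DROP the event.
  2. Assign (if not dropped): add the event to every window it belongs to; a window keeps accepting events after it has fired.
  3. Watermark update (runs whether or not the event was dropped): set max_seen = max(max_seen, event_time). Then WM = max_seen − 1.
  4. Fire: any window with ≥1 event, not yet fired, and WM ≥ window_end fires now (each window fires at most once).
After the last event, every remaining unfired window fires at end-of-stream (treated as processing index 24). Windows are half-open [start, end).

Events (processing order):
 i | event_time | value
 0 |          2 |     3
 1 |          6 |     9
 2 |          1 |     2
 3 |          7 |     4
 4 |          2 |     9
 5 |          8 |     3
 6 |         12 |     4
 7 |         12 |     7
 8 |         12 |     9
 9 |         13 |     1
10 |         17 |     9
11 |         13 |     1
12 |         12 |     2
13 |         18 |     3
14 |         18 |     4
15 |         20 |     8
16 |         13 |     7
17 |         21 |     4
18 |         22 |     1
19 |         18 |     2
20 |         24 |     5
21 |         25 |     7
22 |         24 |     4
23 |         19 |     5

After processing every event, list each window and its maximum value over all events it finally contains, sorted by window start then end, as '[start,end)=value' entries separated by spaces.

[2,4)=3 [6,10)=9 [12,15)=9 [17,20)=9 [20,24)=8 [24,27)=7

i=0 t=2 v=3: → [2,4); WM=1
i=1 t=6 v=9: → [6,8); WM=5
i=2 t=1 v=2: DROP (t<5-3); WM=5
i=3 t=7 v=4: → [6,9); WM=6
i=4 t=2 v=9: DROP (t<6-3); WM=6
i=5 t=8 v=3: → [6,10); WM=7
i=6 t=12 v=4: → [12,14); WM=11
i=7 t=12 v=7: → [12,14); WM=11
i=8 t=12 v=9: → [12,14); WM=11
i=9 t=13 v=1: → [12,15); WM=12
i=10 t=17 v=9: → [17,19); WM=16
i=11 t=13 v=1: → [12,15); WM=16
i=12 t=12 v=2: DROP (t<16-3); WM=16
i=13 t=18 v=3: → [17,20); WM=17
i=14 t=18 v=4: → [17,20); WM=17
i=15 t=20 v=8: → [20,22); WM=19
i=16 t=13 v=7: DROP (t<19-3); WM=19
i=17 t=21 v=4: → [20,23); WM=20
i=18 t=22 v=1: → [20,24); WM=21
i=19 t=18 v=2: → [17,20); WM=21
i=20 t=24 v=5: → [24,26); WM=23
i=21 t=25 v=7: → [24,27); WM=24
i=22 t=24 v=4: → [24,27); WM=24
i=23 t=19 v=5: DROP (t<24-3); WM=24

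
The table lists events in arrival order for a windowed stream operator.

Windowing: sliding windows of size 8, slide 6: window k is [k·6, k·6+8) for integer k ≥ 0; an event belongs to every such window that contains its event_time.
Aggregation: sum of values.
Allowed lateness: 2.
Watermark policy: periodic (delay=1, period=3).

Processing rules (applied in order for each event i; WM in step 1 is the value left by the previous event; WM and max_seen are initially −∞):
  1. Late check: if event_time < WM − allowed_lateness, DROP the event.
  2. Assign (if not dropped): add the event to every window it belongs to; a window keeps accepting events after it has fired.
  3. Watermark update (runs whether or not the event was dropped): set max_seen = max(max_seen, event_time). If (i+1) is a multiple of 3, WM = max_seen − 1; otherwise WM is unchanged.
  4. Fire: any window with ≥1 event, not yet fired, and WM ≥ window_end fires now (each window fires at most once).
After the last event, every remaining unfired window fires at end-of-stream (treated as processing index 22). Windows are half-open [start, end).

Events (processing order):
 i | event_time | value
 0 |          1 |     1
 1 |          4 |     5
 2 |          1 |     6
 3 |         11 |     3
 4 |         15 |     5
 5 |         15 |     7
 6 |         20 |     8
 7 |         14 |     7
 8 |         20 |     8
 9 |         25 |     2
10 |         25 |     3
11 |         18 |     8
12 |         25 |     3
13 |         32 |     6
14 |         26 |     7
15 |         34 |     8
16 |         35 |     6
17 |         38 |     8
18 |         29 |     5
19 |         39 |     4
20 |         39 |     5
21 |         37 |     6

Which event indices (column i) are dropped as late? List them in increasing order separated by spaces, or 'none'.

i=0 t=1 v=1: → [0,8); WM=−∞
i=1 t=4 v=5: → [0,8); WM=−∞
i=2 t=1 v=6: → [0,8); WM=3
i=3 t=11 v=3: → [6,14); WM=3
i=4 t=15 v=5: → [12,20); WM=3
i=5 t=15 v=7: → [12,20); WM=14; [0,8) fires=12 [6,14) fires=3
i=6 t=20 v=8: → [18,26); WM=14
i=7 t=14 v=7: → [12,20); WM=14
i=8 t=20 v=8: → [18,26); WM=19
i=9 t=25 v=2: → [24,32),[18,26); WM=19
i=10 t=25 v=3: → [24,32),[18,26); WM=19
i=11 t=18 v=8: → [18,26),[12,20); WM=24; [12,20) fires=27
i=12 t=25 v=3: → [24,32),[18,26); WM=24
i=13 t=32 v=6: → [30,38); WM=24
i=14 t=26 v=7: → [24,32); WM=31; [18,26) fires=32
i=15 t=34 v=8: → [30,38); WM=31
i=16 t=35 v=6: → [30,38); WM=31
i=17 t=38 v=8: → [36,44); WM=37; [24,32) fires=15
i=18 t=29 v=5: DROP (t<37-2); WM=37
i=19 t=39 v=4: → [36,44); WM=37
i=20 t=39 v=5: → [36,44); WM=38; [30,38) fires=20
i=21 t=37 v=6: → [36,44),[30,38); WM=38

18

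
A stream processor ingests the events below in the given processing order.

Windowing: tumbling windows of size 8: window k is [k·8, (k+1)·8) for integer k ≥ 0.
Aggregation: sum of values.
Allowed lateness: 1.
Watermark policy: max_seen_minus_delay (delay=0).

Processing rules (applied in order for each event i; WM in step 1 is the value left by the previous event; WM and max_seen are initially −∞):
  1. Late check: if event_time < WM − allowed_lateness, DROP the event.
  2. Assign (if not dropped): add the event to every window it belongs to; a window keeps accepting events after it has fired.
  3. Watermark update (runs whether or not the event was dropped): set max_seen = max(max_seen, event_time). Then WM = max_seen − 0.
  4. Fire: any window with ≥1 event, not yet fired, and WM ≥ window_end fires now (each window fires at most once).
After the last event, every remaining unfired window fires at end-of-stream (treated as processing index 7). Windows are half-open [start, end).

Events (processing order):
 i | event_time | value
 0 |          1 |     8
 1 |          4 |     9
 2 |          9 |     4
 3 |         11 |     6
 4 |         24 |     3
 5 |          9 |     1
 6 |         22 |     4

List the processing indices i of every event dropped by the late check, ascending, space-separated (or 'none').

i=0 t=1 v=8: → [0,8); WM=1
i=1 t=4 v=9: → [0,8); WM=4
i=2 t=9 v=4: → [8,16); WM=9; [0,8) fires=17
i=3 t=11 v=6: → [8,16); WM=11
i=4 t=24 v=3: → [24,32); WM=24; [8,16) fires=10
i=5 t=9 v=1: DROP (t<24-1); WM=24
i=6 t=22 v=4: DROP (t<24-1); WM=24

5 6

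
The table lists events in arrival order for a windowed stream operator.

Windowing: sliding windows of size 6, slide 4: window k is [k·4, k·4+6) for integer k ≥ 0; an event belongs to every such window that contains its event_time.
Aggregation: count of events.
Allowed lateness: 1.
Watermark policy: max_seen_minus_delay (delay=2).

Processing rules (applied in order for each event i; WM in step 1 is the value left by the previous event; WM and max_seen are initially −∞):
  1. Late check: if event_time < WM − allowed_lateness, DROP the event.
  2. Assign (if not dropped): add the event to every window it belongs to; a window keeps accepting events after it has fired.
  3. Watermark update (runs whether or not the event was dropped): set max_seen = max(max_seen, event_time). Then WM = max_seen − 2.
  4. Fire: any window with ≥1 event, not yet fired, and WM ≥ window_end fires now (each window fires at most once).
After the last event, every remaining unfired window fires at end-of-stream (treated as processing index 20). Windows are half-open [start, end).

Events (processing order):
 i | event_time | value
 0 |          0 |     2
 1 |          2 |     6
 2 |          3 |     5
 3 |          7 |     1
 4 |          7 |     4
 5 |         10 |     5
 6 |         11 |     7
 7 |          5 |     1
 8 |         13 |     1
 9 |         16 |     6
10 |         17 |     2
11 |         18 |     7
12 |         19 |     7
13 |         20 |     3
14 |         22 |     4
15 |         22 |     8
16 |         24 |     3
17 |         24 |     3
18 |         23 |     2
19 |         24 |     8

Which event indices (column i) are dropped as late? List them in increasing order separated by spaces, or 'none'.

i=0 t=0 v=2: → [0,6); WM=-2
i=1 t=2 v=6: → [0,6); WM=0
i=2 t=3 v=5: → [0,6); WM=1
i=3 t=7 v=1: → [4,10); WM=5
i=4 t=7 v=4: → [4,10); WM=5
i=5 t=10 v=5: → [8,14); WM=8; [0,6) fires=3
i=6 t=11 v=7: → [8,14); WM=9
i=7 t=5 v=1: DROP (t<9-1); WM=9
i=8 t=13 v=1: → [12,18),[8,14); WM=11; [4,10) fires=2
i=9 t=16 v=6: → [16,22),[12,18); WM=14; [8,14) fires=3
i=10 t=17 v=2: → [16,22),[12,18); WM=15
i=11 t=18 v=7: → [16,22); WM=16
i=12 t=19 v=7: → [16,22); WM=17
i=13 t=20 v=3: → [20,26),[16,22); WM=18; [12,18) fires=3
i=14 t=22 v=4: → [20,26); WM=20
i=15 t=22 v=8: → [20,26); WM=20
i=16 t=24 v=3: → [24,30),[20,26); WM=22; [16,22) fires=5
i=17 t=24 v=3: → [24,30),[20,26); WM=22
i=18 t=23 v=2: → [20,26); WM=22
i=19 t=24 v=8: → [24,30),[20,26); WM=22

7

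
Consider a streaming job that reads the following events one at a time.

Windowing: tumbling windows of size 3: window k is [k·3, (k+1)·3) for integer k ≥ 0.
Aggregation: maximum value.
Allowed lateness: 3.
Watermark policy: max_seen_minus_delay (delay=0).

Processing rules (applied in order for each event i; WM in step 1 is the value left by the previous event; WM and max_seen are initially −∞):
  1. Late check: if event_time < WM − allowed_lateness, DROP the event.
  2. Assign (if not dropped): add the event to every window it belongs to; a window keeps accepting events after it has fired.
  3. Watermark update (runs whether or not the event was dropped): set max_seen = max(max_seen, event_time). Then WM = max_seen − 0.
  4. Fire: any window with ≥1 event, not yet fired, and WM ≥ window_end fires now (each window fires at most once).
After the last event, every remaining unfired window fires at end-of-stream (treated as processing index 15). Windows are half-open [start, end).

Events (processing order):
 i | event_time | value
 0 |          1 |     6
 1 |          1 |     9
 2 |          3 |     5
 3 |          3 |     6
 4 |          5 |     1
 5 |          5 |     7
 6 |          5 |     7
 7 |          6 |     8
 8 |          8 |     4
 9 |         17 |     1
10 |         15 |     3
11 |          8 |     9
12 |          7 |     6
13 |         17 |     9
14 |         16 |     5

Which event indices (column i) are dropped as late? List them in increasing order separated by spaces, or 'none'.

i=0 t=1 v=6: → [0,3); WM=1
i=1 t=1 v=9: → [0,3); WM=1
i=2 t=3 v=5: → [3,6); WM=3; [0,3) fires=9
i=3 t=3 v=6: → [3,6); WM=3
i=4 t=5 v=1: → [3,6); WM=5
i=5 t=5 v=7: → [3,6); WM=5
i=6 t=5 v=7: → [3,6); WM=5
i=7 t=6 v=8: → [6,9); WM=6; [3,6) fires=7
i=8 t=8 v=4: → [6,9); WM=8
i=9 t=17 v=1: → [15,18); WM=17; [6,9) fires=8
i=10 t=15 v=3: → [15,18); WM=17
i=11 t=8 v=9: DROP (t<17-3); WM=17
i=12 t=7 v=6: DROP (t<17-3); WM=17
i=13 t=17 v=9: → [15,18); WM=17
i=14 t=16 v=5: → [15,18); WM=17

11 12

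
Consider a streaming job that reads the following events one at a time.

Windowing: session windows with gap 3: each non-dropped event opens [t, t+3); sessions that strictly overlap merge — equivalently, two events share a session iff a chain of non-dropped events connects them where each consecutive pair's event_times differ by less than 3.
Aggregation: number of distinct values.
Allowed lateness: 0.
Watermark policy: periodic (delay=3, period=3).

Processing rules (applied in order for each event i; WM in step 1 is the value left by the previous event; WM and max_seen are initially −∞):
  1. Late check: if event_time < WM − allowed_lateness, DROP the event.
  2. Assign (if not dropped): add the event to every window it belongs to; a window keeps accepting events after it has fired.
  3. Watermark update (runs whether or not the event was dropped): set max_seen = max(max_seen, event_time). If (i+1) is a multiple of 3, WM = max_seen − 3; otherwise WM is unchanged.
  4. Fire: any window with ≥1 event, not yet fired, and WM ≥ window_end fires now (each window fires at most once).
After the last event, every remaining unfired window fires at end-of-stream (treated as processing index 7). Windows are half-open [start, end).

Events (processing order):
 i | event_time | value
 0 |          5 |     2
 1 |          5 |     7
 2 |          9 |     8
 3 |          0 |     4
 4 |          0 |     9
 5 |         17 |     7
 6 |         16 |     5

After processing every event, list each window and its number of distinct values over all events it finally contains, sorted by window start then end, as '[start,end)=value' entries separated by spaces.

[5,8)=2 [9,12)=1 [16,20)=2

i=0 t=5 v=2: → [5,8); WM=−∞
i=1 t=5 v=7: → [5,8); WM=−∞
i=2 t=9 v=8: → [9,12); WM=6
i=3 t=0 v=4: DROP (t<6-0); WM=6
i=4 t=0 v=9: DROP (t<6-0); WM=6
i=5 t=17 v=7: → [17,20); WM=14
i=6 t=16 v=5: → [16,20); WM=14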